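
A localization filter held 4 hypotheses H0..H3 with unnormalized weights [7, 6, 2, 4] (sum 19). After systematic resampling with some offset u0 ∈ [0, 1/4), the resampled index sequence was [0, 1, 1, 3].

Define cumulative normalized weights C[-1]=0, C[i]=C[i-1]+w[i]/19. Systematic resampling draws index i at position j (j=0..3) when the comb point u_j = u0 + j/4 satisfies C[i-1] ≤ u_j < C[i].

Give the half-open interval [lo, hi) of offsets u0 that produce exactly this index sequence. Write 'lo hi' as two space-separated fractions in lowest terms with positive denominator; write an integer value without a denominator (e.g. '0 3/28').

9/76 7/38

C = [7/19, 13/19, 15/19, 1]
j=0 picked index 0: u0 ∈ [0, 7/19)
j=1 picked index 1: u0 ∈ [9/76, 33/76)
j=2 picked index 1: u0 ∈ [-5/38, 7/38)
j=3 picked index 3: u0 ∈ [3/76, 1/4)
intersection: [9/76, 7/38)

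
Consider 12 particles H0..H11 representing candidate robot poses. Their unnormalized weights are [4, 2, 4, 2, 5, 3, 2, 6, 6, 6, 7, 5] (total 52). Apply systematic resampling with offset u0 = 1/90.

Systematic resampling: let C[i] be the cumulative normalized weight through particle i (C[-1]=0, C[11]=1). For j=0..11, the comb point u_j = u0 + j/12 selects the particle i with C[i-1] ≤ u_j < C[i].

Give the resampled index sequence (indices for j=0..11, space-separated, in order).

0 1 2 4 5 7 7 8 9 9 10 11

C = [1/13, 3/26, 5/26, 3/13, 17/52, 5/13, 11/26, 7/13, 17/26, 10/13, 47/52, 1]
j=0: u_0=1/90 ∈ [0, 1/13) → index 0
j=1: u_1=17/180 ∈ [1/13, 3/26) → index 1
j=2: u_2=8/45 ∈ [3/26, 5/26) → index 2
j=3: u_3=47/180 ∈ [3/13, 17/52) → index 4
j=4: u_4=31/90 ∈ [17/52, 5/13) → index 5
j=5: u_5=77/180 ∈ [11/26, 7/13) → index 7
j=6: u_6=23/45 ∈ [11/26, 7/13) → index 7
j=7: u_7=107/180 ∈ [7/13, 17/26) → index 8
j=8: u_8=61/90 ∈ [17/26, 10/13) → index 9
j=9: u_9=137/180 ∈ [17/26, 10/13) → index 9
j=10: u_10=38/45 ∈ [10/13, 47/52) → index 10
j=11: u_11=167/180 ∈ [47/52, 1) → index 11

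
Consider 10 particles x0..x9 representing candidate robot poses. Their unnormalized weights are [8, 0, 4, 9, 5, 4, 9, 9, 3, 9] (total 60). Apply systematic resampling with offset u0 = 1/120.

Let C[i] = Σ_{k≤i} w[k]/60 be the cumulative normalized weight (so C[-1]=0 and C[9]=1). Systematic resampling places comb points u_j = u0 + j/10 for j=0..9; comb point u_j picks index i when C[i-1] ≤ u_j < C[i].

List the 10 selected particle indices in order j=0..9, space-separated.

C = [2/15, 2/15, 1/5, 7/20, 13/30, 1/2, 13/20, 4/5, 17/20, 1]
j=0: u_0=1/120 ∈ [0, 2/15) → index 0
j=1: u_1=13/120 ∈ [0, 2/15) → index 0
j=2: u_2=5/24 ∈ [1/5, 7/20) → index 3
j=3: u_3=37/120 ∈ [1/5, 7/20) → index 3
j=4: u_4=49/120 ∈ [7/20, 13/30) → index 4
j=5: u_5=61/120 ∈ [1/2, 13/20) → index 6
j=6: u_6=73/120 ∈ [1/2, 13/20) → index 6
j=7: u_7=17/24 ∈ [13/20, 4/5) → index 7
j=8: u_8=97/120 ∈ [4/5, 17/20) → index 8
j=9: u_9=109/120 ∈ [17/20, 1) → index 9

0 0 3 3 4 6 6 7 8 9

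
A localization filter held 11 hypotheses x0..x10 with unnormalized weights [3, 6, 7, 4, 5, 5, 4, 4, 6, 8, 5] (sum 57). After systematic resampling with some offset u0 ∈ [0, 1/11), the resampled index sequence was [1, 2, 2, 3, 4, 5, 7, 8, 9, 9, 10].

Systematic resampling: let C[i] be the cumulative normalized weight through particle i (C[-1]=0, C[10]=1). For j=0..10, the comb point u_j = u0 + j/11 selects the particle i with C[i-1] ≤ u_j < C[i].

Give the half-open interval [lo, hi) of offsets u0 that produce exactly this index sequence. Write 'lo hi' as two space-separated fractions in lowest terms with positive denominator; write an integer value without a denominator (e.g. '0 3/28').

C = [1/19, 3/19, 16/57, 20/57, 25/57, 10/19, 34/57, 2/3, 44/57, 52/57, 1]
j=0 picked index 1: u0 ∈ [1/19, 3/19)
j=1 picked index 2: u0 ∈ [14/209, 119/627)
j=2 picked index 2: u0 ∈ [-5/209, 62/627)
j=3 picked index 3: u0 ∈ [5/627, 49/627)
j=4 picked index 4: u0 ∈ [-8/627, 47/627)
j=5 picked index 5: u0 ∈ [-10/627, 15/209)
j=6 picked index 7: u0 ∈ [32/627, 4/33)
j=7 picked index 8: u0 ∈ [1/33, 85/627)
j=8 picked index 9: u0 ∈ [28/627, 116/627)
j=9 picked index 9: u0 ∈ [-29/627, 59/627)
j=10 picked index 10: u0 ∈ [2/627, 1/11)
intersection: [14/209, 15/209)

14/209 15/209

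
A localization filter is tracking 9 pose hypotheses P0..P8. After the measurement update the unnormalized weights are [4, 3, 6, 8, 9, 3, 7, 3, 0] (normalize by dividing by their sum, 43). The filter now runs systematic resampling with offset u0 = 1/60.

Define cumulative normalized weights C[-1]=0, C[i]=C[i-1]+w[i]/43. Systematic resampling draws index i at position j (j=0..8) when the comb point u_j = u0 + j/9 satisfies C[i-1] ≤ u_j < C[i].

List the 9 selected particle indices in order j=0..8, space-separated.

0 1 2 3 3 4 4 6 6

C = [4/43, 7/43, 13/43, 21/43, 30/43, 33/43, 40/43, 1, 1]
j=0: u_0=1/60 ∈ [0, 4/43) → index 0
j=1: u_1=23/180 ∈ [4/43, 7/43) → index 1
j=2: u_2=43/180 ∈ [7/43, 13/43) → index 2
j=3: u_3=7/20 ∈ [13/43, 21/43) → index 3
j=4: u_4=83/180 ∈ [13/43, 21/43) → index 3
j=5: u_5=103/180 ∈ [21/43, 30/43) → index 4
j=6: u_6=41/60 ∈ [21/43, 30/43) → index 4
j=7: u_7=143/180 ∈ [33/43, 40/43) → index 6
j=8: u_8=163/180 ∈ [33/43, 40/43) → index 6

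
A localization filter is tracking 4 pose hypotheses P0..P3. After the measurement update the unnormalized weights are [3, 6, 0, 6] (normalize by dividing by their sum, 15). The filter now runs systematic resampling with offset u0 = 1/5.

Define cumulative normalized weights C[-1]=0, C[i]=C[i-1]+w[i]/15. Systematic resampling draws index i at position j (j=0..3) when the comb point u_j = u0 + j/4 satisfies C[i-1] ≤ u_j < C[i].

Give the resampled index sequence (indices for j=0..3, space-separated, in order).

C = [1/5, 3/5, 3/5, 1]
j=0: u_0=1/5 ∈ [1/5, 3/5) → index 1
j=1: u_1=9/20 ∈ [1/5, 3/5) → index 1
j=2: u_2=7/10 ∈ [3/5, 1) → index 3
j=3: u_3=19/20 ∈ [3/5, 1) → index 3

1 1 3 3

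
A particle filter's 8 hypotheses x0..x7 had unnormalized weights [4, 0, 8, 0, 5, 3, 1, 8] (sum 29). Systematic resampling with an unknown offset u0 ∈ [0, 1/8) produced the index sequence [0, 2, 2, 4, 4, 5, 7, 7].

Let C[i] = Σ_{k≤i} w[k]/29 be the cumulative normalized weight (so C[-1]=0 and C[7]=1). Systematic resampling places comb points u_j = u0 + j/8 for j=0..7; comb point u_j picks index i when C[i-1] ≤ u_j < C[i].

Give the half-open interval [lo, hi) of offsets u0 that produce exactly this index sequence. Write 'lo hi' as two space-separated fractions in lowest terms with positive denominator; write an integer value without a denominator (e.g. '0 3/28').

C = [4/29, 4/29, 12/29, 12/29, 17/29, 20/29, 21/29, 1]
j=0 picked index 0: u0 ∈ [0, 4/29)
j=1 picked index 2: u0 ∈ [3/232, 67/232)
j=2 picked index 2: u0 ∈ [-13/116, 19/116)
j=3 picked index 4: u0 ∈ [9/232, 49/232)
j=4 picked index 4: u0 ∈ [-5/58, 5/58)
j=5 picked index 5: u0 ∈ [-9/232, 15/232)
j=6 picked index 7: u0 ∈ [-3/116, 1/4)
j=7 picked index 7: u0 ∈ [-35/232, 1/8)
intersection: [9/232, 15/232)

9/232 15/232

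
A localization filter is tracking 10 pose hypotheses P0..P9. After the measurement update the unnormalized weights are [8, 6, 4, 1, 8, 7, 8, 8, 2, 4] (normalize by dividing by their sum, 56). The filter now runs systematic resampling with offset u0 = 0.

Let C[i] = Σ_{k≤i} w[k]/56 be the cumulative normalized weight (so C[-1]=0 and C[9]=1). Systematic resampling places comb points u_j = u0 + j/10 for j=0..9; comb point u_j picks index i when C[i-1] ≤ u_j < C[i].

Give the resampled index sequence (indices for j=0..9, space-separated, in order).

C = [1/7, 1/4, 9/28, 19/56, 27/56, 17/28, 3/4, 25/28, 13/14, 1]
j=0: u_0=0 ∈ [0, 1/7) → index 0
j=1: u_1=1/10 ∈ [0, 1/7) → index 0
j=2: u_2=1/5 ∈ [1/7, 1/4) → index 1
j=3: u_3=3/10 ∈ [1/4, 9/28) → index 2
j=4: u_4=2/5 ∈ [19/56, 27/56) → index 4
j=5: u_5=1/2 ∈ [27/56, 17/28) → index 5
j=6: u_6=3/5 ∈ [27/56, 17/28) → index 5
j=7: u_7=7/10 ∈ [17/28, 3/4) → index 6
j=8: u_8=4/5 ∈ [3/4, 25/28) → index 7
j=9: u_9=9/10 ∈ [25/28, 13/14) → index 8

0 0 1 2 4 5 5 6 7 8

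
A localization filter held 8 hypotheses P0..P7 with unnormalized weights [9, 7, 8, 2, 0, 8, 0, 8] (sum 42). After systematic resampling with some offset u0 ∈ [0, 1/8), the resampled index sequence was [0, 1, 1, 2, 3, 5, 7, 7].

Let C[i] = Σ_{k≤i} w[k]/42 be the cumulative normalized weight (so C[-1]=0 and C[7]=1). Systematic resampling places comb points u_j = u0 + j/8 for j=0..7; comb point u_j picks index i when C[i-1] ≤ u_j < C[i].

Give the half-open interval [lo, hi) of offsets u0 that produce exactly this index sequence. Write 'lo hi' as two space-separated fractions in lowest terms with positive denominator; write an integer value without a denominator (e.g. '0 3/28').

C = [3/14, 8/21, 4/7, 13/21, 13/21, 17/21, 17/21, 1]
j=0 picked index 0: u0 ∈ [0, 3/14)
j=1 picked index 1: u0 ∈ [5/56, 43/168)
j=2 picked index 1: u0 ∈ [-1/28, 11/84)
j=3 picked index 2: u0 ∈ [1/168, 11/56)
j=4 picked index 3: u0 ∈ [1/14, 5/42)
j=5 picked index 5: u0 ∈ [-1/168, 31/168)
j=6 picked index 7: u0 ∈ [5/84, 1/4)
j=7 picked index 7: u0 ∈ [-11/168, 1/8)
intersection: [5/56, 5/42)

5/56 5/42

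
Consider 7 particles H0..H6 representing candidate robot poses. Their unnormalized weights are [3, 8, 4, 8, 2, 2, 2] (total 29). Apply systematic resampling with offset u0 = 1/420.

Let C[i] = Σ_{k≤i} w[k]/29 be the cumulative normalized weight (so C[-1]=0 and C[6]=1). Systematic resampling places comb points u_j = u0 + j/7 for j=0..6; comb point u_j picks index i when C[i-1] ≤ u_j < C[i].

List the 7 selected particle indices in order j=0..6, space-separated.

0 1 1 2 3 3 4

C = [3/29, 11/29, 15/29, 23/29, 25/29, 27/29, 1]
j=0: u_0=1/420 ∈ [0, 3/29) → index 0
j=1: u_1=61/420 ∈ [3/29, 11/29) → index 1
j=2: u_2=121/420 ∈ [3/29, 11/29) → index 1
j=3: u_3=181/420 ∈ [11/29, 15/29) → index 2
j=4: u_4=241/420 ∈ [15/29, 23/29) → index 3
j=5: u_5=43/60 ∈ [15/29, 23/29) → index 3
j=6: u_6=361/420 ∈ [23/29, 25/29) → index 4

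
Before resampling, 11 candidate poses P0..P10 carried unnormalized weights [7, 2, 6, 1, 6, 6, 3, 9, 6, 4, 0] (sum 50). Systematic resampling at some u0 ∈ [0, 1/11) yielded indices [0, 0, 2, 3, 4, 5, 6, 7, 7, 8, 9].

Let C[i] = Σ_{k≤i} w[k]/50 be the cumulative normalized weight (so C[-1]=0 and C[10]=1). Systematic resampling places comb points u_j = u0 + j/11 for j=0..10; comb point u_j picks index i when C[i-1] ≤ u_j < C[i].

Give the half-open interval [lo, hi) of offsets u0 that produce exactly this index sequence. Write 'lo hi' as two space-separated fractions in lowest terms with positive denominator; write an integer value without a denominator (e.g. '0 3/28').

3/110 13/275

C = [7/50, 9/50, 3/10, 8/25, 11/25, 14/25, 31/50, 4/5, 23/25, 1, 1]
j=0 picked index 0: u0 ∈ [0, 7/50)
j=1 picked index 0: u0 ∈ [-1/11, 27/550)
j=2 picked index 2: u0 ∈ [-1/550, 13/110)
j=3 picked index 3: u0 ∈ [3/110, 13/275)
j=4 picked index 4: u0 ∈ [-12/275, 21/275)
j=5 picked index 5: u0 ∈ [-4/275, 29/275)
j=6 picked index 6: u0 ∈ [4/275, 41/550)
j=7 picked index 7: u0 ∈ [-9/550, 9/55)
j=8 picked index 7: u0 ∈ [-59/550, 4/55)
j=9 picked index 8: u0 ∈ [-1/55, 28/275)
j=10 picked index 9: u0 ∈ [3/275, 1/11)
intersection: [3/110, 13/275)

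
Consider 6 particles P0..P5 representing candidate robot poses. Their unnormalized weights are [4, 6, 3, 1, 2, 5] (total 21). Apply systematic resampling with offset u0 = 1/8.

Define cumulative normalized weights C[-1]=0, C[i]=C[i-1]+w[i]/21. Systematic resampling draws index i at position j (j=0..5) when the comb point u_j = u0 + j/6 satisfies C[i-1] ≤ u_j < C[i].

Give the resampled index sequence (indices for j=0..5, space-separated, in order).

C = [4/21, 10/21, 13/21, 2/3, 16/21, 1]
j=0: u_0=1/8 ∈ [0, 4/21) → index 0
j=1: u_1=7/24 ∈ [4/21, 10/21) → index 1
j=2: u_2=11/24 ∈ [4/21, 10/21) → index 1
j=3: u_3=5/8 ∈ [13/21, 2/3) → index 3
j=4: u_4=19/24 ∈ [16/21, 1) → index 5
j=5: u_5=23/24 ∈ [16/21, 1) → index 5

0 1 1 3 5 5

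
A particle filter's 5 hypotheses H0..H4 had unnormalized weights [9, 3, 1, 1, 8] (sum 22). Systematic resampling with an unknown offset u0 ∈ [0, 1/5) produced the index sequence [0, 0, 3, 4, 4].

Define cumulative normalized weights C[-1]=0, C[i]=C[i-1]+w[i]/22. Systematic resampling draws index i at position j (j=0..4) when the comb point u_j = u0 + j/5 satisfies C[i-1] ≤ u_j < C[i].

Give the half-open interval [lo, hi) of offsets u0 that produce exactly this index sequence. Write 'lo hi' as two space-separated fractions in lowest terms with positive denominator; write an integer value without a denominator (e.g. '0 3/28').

C = [9/22, 6/11, 13/22, 7/11, 1]
j=0 picked index 0: u0 ∈ [0, 9/22)
j=1 picked index 0: u0 ∈ [-1/5, 23/110)
j=2 picked index 3: u0 ∈ [21/110, 13/55)
j=3 picked index 4: u0 ∈ [2/55, 2/5)
j=4 picked index 4: u0 ∈ [-9/55, 1/5)
intersection: [21/110, 1/5)

21/110 1/5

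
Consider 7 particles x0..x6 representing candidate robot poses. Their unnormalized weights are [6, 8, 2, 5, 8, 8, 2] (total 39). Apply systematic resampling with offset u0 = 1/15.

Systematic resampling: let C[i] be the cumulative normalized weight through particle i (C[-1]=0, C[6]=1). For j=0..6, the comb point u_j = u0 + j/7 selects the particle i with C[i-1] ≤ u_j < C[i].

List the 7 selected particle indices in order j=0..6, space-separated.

C = [2/13, 14/39, 16/39, 7/13, 29/39, 37/39, 1]
j=0: u_0=1/15 ∈ [0, 2/13) → index 0
j=1: u_1=22/105 ∈ [2/13, 14/39) → index 1
j=2: u_2=37/105 ∈ [2/13, 14/39) → index 1
j=3: u_3=52/105 ∈ [16/39, 7/13) → index 3
j=4: u_4=67/105 ∈ [7/13, 29/39) → index 4
j=5: u_5=82/105 ∈ [29/39, 37/39) → index 5
j=6: u_6=97/105 ∈ [29/39, 37/39) → index 5

0 1 1 3 4 5 5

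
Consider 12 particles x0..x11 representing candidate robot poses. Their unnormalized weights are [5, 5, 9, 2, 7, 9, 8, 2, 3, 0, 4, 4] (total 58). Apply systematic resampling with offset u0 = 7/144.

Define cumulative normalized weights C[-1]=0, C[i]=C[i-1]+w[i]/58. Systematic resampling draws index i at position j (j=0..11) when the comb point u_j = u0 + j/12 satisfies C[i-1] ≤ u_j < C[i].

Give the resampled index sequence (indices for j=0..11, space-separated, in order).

0 1 2 2 4 4 5 5 6 7 10 11

C = [5/58, 5/29, 19/58, 21/58, 14/29, 37/58, 45/58, 47/58, 25/29, 25/29, 27/29, 1]
j=0: u_0=7/144 ∈ [0, 5/58) → index 0
j=1: u_1=19/144 ∈ [5/58, 5/29) → index 1
j=2: u_2=31/144 ∈ [5/29, 19/58) → index 2
j=3: u_3=43/144 ∈ [5/29, 19/58) → index 2
j=4: u_4=55/144 ∈ [21/58, 14/29) → index 4
j=5: u_5=67/144 ∈ [21/58, 14/29) → index 4
j=6: u_6=79/144 ∈ [14/29, 37/58) → index 5
j=7: u_7=91/144 ∈ [14/29, 37/58) → index 5
j=8: u_8=103/144 ∈ [37/58, 45/58) → index 6
j=9: u_9=115/144 ∈ [45/58, 47/58) → index 7
j=10: u_10=127/144 ∈ [25/29, 27/29) → index 10
j=11: u_11=139/144 ∈ [27/29, 1) → index 11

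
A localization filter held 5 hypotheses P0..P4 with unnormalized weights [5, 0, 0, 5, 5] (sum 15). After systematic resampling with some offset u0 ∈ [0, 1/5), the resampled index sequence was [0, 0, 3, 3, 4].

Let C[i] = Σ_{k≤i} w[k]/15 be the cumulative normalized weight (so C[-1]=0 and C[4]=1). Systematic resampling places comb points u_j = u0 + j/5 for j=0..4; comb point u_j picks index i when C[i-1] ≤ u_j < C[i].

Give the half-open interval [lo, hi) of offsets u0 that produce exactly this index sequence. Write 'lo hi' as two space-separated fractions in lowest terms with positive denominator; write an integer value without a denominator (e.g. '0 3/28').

C = [1/3, 1/3, 1/3, 2/3, 1]
j=0 picked index 0: u0 ∈ [0, 1/3)
j=1 picked index 0: u0 ∈ [-1/5, 2/15)
j=2 picked index 3: u0 ∈ [-1/15, 4/15)
j=3 picked index 3: u0 ∈ [-4/15, 1/15)
j=4 picked index 4: u0 ∈ [-2/15, 1/5)
intersection: [0, 1/15)

0 1/15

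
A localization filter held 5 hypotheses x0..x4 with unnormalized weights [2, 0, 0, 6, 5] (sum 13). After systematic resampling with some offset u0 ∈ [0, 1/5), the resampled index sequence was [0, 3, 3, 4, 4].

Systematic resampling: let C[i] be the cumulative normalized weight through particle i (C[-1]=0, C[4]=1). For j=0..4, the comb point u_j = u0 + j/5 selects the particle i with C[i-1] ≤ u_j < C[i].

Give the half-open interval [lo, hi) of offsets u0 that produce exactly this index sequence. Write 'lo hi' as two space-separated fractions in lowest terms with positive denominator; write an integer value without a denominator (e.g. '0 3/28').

1/65 2/13

C = [2/13, 2/13, 2/13, 8/13, 1]
j=0 picked index 0: u0 ∈ [0, 2/13)
j=1 picked index 3: u0 ∈ [-3/65, 27/65)
j=2 picked index 3: u0 ∈ [-16/65, 14/65)
j=3 picked index 4: u0 ∈ [1/65, 2/5)
j=4 picked index 4: u0 ∈ [-12/65, 1/5)
intersection: [1/65, 2/13)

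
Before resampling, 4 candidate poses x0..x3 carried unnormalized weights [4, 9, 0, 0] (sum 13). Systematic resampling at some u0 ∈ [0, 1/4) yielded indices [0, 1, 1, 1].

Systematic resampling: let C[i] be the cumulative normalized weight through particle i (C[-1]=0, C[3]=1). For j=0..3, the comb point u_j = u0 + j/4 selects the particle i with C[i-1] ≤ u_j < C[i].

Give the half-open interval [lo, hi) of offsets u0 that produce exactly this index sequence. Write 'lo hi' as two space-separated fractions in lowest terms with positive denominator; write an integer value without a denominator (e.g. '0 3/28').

3/52 1/4

C = [4/13, 1, 1, 1]
j=0 picked index 0: u0 ∈ [0, 4/13)
j=1 picked index 1: u0 ∈ [3/52, 3/4)
j=2 picked index 1: u0 ∈ [-5/26, 1/2)
j=3 picked index 1: u0 ∈ [-23/52, 1/4)
intersection: [3/52, 1/4)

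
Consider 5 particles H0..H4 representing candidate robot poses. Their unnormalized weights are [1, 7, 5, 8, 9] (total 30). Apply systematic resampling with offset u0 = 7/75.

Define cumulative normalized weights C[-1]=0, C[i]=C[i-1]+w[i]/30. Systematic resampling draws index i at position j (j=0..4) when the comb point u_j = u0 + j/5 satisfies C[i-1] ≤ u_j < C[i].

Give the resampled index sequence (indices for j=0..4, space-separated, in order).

C = [1/30, 4/15, 13/30, 7/10, 1]
j=0: u_0=7/75 ∈ [1/30, 4/15) → index 1
j=1: u_1=22/75 ∈ [4/15, 13/30) → index 2
j=2: u_2=37/75 ∈ [13/30, 7/10) → index 3
j=3: u_3=52/75 ∈ [13/30, 7/10) → index 3
j=4: u_4=67/75 ∈ [7/10, 1) → index 4

1 2 3 3 4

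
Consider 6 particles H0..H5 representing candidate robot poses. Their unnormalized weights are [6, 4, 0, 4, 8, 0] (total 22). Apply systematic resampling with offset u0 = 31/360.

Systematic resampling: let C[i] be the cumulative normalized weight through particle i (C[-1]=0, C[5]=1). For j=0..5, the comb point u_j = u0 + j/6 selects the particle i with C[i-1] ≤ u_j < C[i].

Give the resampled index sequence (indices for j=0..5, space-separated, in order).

0 0 1 3 4 4

C = [3/11, 5/11, 5/11, 7/11, 1, 1]
j=0: u_0=31/360 ∈ [0, 3/11) → index 0
j=1: u_1=91/360 ∈ [0, 3/11) → index 0
j=2: u_2=151/360 ∈ [3/11, 5/11) → index 1
j=3: u_3=211/360 ∈ [5/11, 7/11) → index 3
j=4: u_4=271/360 ∈ [7/11, 1) → index 4
j=5: u_5=331/360 ∈ [7/11, 1) → index 4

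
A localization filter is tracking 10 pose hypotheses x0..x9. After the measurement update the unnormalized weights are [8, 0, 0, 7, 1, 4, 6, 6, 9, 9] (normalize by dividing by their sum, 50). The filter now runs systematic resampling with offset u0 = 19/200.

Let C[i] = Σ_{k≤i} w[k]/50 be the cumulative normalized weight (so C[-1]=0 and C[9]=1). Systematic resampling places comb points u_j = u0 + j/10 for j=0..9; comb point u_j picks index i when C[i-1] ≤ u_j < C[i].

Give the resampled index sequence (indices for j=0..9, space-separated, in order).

C = [4/25, 4/25, 4/25, 3/10, 8/25, 2/5, 13/25, 16/25, 41/50, 1]
j=0: u_0=19/200 ∈ [0, 4/25) → index 0
j=1: u_1=39/200 ∈ [4/25, 3/10) → index 3
j=2: u_2=59/200 ∈ [4/25, 3/10) → index 3
j=3: u_3=79/200 ∈ [8/25, 2/5) → index 5
j=4: u_4=99/200 ∈ [2/5, 13/25) → index 6
j=5: u_5=119/200 ∈ [13/25, 16/25) → index 7
j=6: u_6=139/200 ∈ [16/25, 41/50) → index 8
j=7: u_7=159/200 ∈ [16/25, 41/50) → index 8
j=8: u_8=179/200 ∈ [41/50, 1) → index 9
j=9: u_9=199/200 ∈ [41/50, 1) → index 9

0 3 3 5 6 7 8 8 9 9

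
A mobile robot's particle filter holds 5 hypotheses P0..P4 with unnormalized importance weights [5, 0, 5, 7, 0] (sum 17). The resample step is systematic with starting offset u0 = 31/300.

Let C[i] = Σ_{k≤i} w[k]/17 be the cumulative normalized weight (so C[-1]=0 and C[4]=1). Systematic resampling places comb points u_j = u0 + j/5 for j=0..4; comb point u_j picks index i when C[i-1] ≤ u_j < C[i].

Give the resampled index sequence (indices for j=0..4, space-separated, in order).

0 2 2 3 3

C = [5/17, 5/17, 10/17, 1, 1]
j=0: u_0=31/300 ∈ [0, 5/17) → index 0
j=1: u_1=91/300 ∈ [5/17, 10/17) → index 2
j=2: u_2=151/300 ∈ [5/17, 10/17) → index 2
j=3: u_3=211/300 ∈ [10/17, 1) → index 3
j=4: u_4=271/300 ∈ [10/17, 1) → index 3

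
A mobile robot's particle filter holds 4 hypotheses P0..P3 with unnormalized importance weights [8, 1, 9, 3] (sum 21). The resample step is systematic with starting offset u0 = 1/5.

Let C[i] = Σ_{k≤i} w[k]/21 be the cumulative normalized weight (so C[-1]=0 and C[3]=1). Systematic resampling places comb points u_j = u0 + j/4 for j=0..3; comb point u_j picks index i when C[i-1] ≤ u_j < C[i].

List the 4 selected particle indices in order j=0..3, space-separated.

C = [8/21, 3/7, 6/7, 1]
j=0: u_0=1/5 ∈ [0, 8/21) → index 0
j=1: u_1=9/20 ∈ [3/7, 6/7) → index 2
j=2: u_2=7/10 ∈ [3/7, 6/7) → index 2
j=3: u_3=19/20 ∈ [6/7, 1) → index 3

0 2 2 3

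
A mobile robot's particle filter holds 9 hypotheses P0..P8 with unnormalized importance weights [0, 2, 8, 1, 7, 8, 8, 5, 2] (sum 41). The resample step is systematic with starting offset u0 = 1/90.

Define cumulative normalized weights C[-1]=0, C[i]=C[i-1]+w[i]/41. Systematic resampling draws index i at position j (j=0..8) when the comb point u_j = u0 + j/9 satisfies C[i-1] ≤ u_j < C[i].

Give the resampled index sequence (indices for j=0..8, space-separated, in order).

C = [0, 2/41, 10/41, 11/41, 18/41, 26/41, 34/41, 39/41, 1]
j=0: u_0=1/90 ∈ [0, 2/41) → index 1
j=1: u_1=11/90 ∈ [2/41, 10/41) → index 2
j=2: u_2=7/30 ∈ [2/41, 10/41) → index 2
j=3: u_3=31/90 ∈ [11/41, 18/41) → index 4
j=4: u_4=41/90 ∈ [18/41, 26/41) → index 5
j=5: u_5=17/30 ∈ [18/41, 26/41) → index 5
j=6: u_6=61/90 ∈ [26/41, 34/41) → index 6
j=7: u_7=71/90 ∈ [26/41, 34/41) → index 6
j=8: u_8=9/10 ∈ [34/41, 39/41) → index 7

1 2 2 4 5 5 6 6 7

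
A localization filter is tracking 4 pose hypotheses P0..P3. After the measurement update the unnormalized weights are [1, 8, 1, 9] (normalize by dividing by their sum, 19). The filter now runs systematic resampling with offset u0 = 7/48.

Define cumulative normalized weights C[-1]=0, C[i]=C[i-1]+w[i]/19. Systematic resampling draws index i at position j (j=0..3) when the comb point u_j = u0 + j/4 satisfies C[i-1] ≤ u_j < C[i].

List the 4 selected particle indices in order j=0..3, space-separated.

1 1 3 3

C = [1/19, 9/19, 10/19, 1]
j=0: u_0=7/48 ∈ [1/19, 9/19) → index 1
j=1: u_1=19/48 ∈ [1/19, 9/19) → index 1
j=2: u_2=31/48 ∈ [10/19, 1) → index 3
j=3: u_3=43/48 ∈ [10/19, 1) → index 3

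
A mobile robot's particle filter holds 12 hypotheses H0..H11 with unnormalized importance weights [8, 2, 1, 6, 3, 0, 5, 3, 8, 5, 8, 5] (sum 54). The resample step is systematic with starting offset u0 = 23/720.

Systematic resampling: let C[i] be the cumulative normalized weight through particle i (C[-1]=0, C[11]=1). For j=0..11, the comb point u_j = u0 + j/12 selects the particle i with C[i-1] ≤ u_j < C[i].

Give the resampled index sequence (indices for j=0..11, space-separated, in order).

C = [4/27, 5/27, 11/54, 17/54, 10/27, 10/27, 25/54, 14/27, 2/3, 41/54, 49/54, 1]
j=0: u_0=23/720 ∈ [0, 4/27) → index 0
j=1: u_1=83/720 ∈ [0, 4/27) → index 0
j=2: u_2=143/720 ∈ [5/27, 11/54) → index 2
j=3: u_3=203/720 ∈ [11/54, 17/54) → index 3
j=4: u_4=263/720 ∈ [17/54, 10/27) → index 4
j=5: u_5=323/720 ∈ [10/27, 25/54) → index 6
j=6: u_6=383/720 ∈ [14/27, 2/3) → index 8
j=7: u_7=443/720 ∈ [14/27, 2/3) → index 8
j=8: u_8=503/720 ∈ [2/3, 41/54) → index 9
j=9: u_9=563/720 ∈ [41/54, 49/54) → index 10
j=10: u_10=623/720 ∈ [41/54, 49/54) → index 10
j=11: u_11=683/720 ∈ [49/54, 1) → index 11

0 0 2 3 4 6 8 8 9 10 10 11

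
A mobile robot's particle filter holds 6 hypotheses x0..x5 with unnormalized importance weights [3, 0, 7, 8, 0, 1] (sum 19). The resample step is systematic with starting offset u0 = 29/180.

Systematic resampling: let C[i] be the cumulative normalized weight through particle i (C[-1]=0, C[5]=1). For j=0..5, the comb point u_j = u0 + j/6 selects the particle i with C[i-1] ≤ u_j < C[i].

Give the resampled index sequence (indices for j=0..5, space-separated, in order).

2 2 2 3 3 5

C = [3/19, 3/19, 10/19, 18/19, 18/19, 1]
j=0: u_0=29/180 ∈ [3/19, 10/19) → index 2
j=1: u_1=59/180 ∈ [3/19, 10/19) → index 2
j=2: u_2=89/180 ∈ [3/19, 10/19) → index 2
j=3: u_3=119/180 ∈ [10/19, 18/19) → index 3
j=4: u_4=149/180 ∈ [10/19, 18/19) → index 3
j=5: u_5=179/180 ∈ [18/19, 1) → index 5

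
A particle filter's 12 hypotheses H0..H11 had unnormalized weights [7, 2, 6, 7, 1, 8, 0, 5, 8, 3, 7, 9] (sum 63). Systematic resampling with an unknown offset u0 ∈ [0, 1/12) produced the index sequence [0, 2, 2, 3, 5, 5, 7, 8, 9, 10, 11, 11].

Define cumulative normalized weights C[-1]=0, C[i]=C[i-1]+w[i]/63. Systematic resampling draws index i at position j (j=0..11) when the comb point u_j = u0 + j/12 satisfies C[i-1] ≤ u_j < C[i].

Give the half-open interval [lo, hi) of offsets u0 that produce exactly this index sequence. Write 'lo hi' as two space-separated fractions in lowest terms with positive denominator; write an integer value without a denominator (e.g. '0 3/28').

C = [1/9, 1/7, 5/21, 22/63, 23/63, 31/63, 31/63, 4/7, 44/63, 47/63, 6/7, 1]
j=0 picked index 0: u0 ∈ [0, 1/9)
j=1 picked index 2: u0 ∈ [5/84, 13/84)
j=2 picked index 2: u0 ∈ [-1/42, 1/14)
j=3 picked index 3: u0 ∈ [-1/84, 25/252)
j=4 picked index 5: u0 ∈ [2/63, 10/63)
j=5 picked index 5: u0 ∈ [-13/252, 19/252)
j=6 picked index 7: u0 ∈ [-1/126, 1/14)
j=7 picked index 8: u0 ∈ [-1/84, 29/252)
j=8 picked index 9: u0 ∈ [2/63, 5/63)
j=9 picked index 10: u0 ∈ [-1/252, 3/28)
j=10 picked index 11: u0 ∈ [1/42, 1/6)
j=11 picked index 11: u0 ∈ [-5/84, 1/12)
intersection: [5/84, 1/14)

5/84 1/14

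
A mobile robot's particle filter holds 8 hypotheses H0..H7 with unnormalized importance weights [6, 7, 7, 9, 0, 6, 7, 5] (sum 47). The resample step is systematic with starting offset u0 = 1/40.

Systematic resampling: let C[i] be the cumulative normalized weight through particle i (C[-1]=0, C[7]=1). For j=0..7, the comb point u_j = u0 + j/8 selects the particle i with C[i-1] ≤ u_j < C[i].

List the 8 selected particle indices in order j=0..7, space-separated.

C = [6/47, 13/47, 20/47, 29/47, 29/47, 35/47, 42/47, 1]
j=0: u_0=1/40 ∈ [0, 6/47) → index 0
j=1: u_1=3/20 ∈ [6/47, 13/47) → index 1
j=2: u_2=11/40 ∈ [6/47, 13/47) → index 1
j=3: u_3=2/5 ∈ [13/47, 20/47) → index 2
j=4: u_4=21/40 ∈ [20/47, 29/47) → index 3
j=5: u_5=13/20 ∈ [29/47, 35/47) → index 5
j=6: u_6=31/40 ∈ [35/47, 42/47) → index 6
j=7: u_7=9/10 ∈ [42/47, 1) → index 7

0 1 1 2 3 5 6 7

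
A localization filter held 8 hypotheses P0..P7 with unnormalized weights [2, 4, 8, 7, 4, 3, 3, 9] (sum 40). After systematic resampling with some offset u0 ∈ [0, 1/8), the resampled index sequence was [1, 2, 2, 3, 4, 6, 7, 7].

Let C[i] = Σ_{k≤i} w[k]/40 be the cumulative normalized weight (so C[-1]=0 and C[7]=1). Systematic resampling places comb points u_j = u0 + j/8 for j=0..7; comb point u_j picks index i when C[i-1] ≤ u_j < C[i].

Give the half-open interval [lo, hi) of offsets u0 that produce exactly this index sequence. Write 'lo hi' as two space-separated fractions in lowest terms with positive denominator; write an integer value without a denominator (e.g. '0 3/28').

3/40 1/10

C = [1/20, 3/20, 7/20, 21/40, 5/8, 7/10, 31/40, 1]
j=0 picked index 1: u0 ∈ [1/20, 3/20)
j=1 picked index 2: u0 ∈ [1/40, 9/40)
j=2 picked index 2: u0 ∈ [-1/10, 1/10)
j=3 picked index 3: u0 ∈ [-1/40, 3/20)
j=4 picked index 4: u0 ∈ [1/40, 1/8)
j=5 picked index 6: u0 ∈ [3/40, 3/20)
j=6 picked index 7: u0 ∈ [1/40, 1/4)
j=7 picked index 7: u0 ∈ [-1/10, 1/8)
intersection: [3/40, 1/10)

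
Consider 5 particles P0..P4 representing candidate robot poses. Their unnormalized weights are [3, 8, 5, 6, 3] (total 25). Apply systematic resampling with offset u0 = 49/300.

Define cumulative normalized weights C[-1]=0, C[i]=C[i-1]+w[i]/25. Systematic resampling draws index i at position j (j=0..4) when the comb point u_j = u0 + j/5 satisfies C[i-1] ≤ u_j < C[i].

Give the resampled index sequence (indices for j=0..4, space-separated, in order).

1 1 2 3 4

C = [3/25, 11/25, 16/25, 22/25, 1]
j=0: u_0=49/300 ∈ [3/25, 11/25) → index 1
j=1: u_1=109/300 ∈ [3/25, 11/25) → index 1
j=2: u_2=169/300 ∈ [11/25, 16/25) → index 2
j=3: u_3=229/300 ∈ [16/25, 22/25) → index 3
j=4: u_4=289/300 ∈ [22/25, 1) → index 4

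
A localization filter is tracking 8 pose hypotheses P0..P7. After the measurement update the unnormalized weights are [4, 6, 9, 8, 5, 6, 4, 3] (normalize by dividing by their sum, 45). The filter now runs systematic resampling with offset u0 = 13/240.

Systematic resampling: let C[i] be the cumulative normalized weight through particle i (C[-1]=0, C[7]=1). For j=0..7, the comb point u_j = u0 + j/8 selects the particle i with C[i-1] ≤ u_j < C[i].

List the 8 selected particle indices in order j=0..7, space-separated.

0 1 2 3 3 4 5 6

C = [4/45, 2/9, 19/45, 3/5, 32/45, 38/45, 14/15, 1]
j=0: u_0=13/240 ∈ [0, 4/45) → index 0
j=1: u_1=43/240 ∈ [4/45, 2/9) → index 1
j=2: u_2=73/240 ∈ [2/9, 19/45) → index 2
j=3: u_3=103/240 ∈ [19/45, 3/5) → index 3
j=4: u_4=133/240 ∈ [19/45, 3/5) → index 3
j=5: u_5=163/240 ∈ [3/5, 32/45) → index 4
j=6: u_6=193/240 ∈ [32/45, 38/45) → index 5
j=7: u_7=223/240 ∈ [38/45, 14/15) → index 6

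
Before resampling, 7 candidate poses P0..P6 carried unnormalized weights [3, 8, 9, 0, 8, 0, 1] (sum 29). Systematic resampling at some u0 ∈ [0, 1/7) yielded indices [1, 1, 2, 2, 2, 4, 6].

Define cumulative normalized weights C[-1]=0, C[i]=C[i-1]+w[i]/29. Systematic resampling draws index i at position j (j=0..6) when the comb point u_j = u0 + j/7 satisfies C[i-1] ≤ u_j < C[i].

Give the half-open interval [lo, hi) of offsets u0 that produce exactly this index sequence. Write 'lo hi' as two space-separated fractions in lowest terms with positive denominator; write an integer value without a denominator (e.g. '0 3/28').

C = [3/29, 11/29, 20/29, 20/29, 28/29, 28/29, 1]
j=0 picked index 1: u0 ∈ [3/29, 11/29)
j=1 picked index 1: u0 ∈ [-8/203, 48/203)
j=2 picked index 2: u0 ∈ [19/203, 82/203)
j=3 picked index 2: u0 ∈ [-10/203, 53/203)
j=4 picked index 2: u0 ∈ [-39/203, 24/203)
j=5 picked index 4: u0 ∈ [-5/203, 51/203)
j=6 picked index 6: u0 ∈ [22/203, 1/7)
intersection: [22/203, 24/203)

22/203 24/203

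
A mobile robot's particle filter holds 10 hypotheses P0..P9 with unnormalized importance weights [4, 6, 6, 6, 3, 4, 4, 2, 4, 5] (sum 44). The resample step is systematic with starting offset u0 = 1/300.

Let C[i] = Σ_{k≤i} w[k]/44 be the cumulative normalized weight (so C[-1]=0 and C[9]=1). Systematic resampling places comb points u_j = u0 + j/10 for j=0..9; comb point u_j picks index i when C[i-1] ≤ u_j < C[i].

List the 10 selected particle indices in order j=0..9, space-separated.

C = [1/11, 5/22, 4/11, 1/2, 25/44, 29/44, 3/4, 35/44, 39/44, 1]
j=0: u_0=1/300 ∈ [0, 1/11) → index 0
j=1: u_1=31/300 ∈ [1/11, 5/22) → index 1
j=2: u_2=61/300 ∈ [1/11, 5/22) → index 1
j=3: u_3=91/300 ∈ [5/22, 4/11) → index 2
j=4: u_4=121/300 ∈ [4/11, 1/2) → index 3
j=5: u_5=151/300 ∈ [1/2, 25/44) → index 4
j=6: u_6=181/300 ∈ [25/44, 29/44) → index 5
j=7: u_7=211/300 ∈ [29/44, 3/4) → index 6
j=8: u_8=241/300 ∈ [35/44, 39/44) → index 8
j=9: u_9=271/300 ∈ [39/44, 1) → index 9

0 1 1 2 3 4 5 6 8 9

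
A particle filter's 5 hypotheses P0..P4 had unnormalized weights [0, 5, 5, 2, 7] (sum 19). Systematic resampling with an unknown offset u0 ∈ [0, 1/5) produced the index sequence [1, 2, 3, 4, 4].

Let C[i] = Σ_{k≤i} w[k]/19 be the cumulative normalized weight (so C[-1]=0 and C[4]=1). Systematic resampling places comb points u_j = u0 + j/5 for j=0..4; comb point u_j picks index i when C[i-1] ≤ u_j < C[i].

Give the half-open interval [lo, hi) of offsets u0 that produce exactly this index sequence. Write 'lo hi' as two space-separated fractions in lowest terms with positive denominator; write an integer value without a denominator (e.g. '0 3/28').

12/95 1/5

C = [0, 5/19, 10/19, 12/19, 1]
j=0 picked index 1: u0 ∈ [0, 5/19)
j=1 picked index 2: u0 ∈ [6/95, 31/95)
j=2 picked index 3: u0 ∈ [12/95, 22/95)
j=3 picked index 4: u0 ∈ [3/95, 2/5)
j=4 picked index 4: u0 ∈ [-16/95, 1/5)
intersection: [12/95, 1/5)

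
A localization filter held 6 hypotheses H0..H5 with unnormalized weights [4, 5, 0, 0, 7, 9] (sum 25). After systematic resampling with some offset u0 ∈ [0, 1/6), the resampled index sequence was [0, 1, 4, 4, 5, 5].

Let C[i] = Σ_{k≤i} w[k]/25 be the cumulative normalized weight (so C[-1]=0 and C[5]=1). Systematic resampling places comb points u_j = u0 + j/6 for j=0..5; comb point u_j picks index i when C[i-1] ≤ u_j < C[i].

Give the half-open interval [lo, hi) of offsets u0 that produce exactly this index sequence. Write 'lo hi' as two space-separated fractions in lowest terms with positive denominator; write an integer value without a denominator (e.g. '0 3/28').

C = [4/25, 9/25, 9/25, 9/25, 16/25, 1]
j=0 picked index 0: u0 ∈ [0, 4/25)
j=1 picked index 1: u0 ∈ [-1/150, 29/150)
j=2 picked index 4: u0 ∈ [2/75, 23/75)
j=3 picked index 4: u0 ∈ [-7/50, 7/50)
j=4 picked index 5: u0 ∈ [-2/75, 1/3)
j=5 picked index 5: u0 ∈ [-29/150, 1/6)
intersection: [2/75, 7/50)

2/75 7/50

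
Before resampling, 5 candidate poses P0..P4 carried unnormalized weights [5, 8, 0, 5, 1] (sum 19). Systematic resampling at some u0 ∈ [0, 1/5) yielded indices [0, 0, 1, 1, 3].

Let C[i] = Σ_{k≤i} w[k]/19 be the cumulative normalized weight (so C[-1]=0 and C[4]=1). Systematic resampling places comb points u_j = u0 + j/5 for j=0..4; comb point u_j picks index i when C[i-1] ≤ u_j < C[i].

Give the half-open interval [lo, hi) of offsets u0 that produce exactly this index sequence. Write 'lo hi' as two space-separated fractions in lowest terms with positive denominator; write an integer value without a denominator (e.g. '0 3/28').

C = [5/19, 13/19, 13/19, 18/19, 1]
j=0 picked index 0: u0 ∈ [0, 5/19)
j=1 picked index 0: u0 ∈ [-1/5, 6/95)
j=2 picked index 1: u0 ∈ [-13/95, 27/95)
j=3 picked index 1: u0 ∈ [-32/95, 8/95)
j=4 picked index 3: u0 ∈ [-11/95, 14/95)
intersection: [0, 6/95)

0 6/95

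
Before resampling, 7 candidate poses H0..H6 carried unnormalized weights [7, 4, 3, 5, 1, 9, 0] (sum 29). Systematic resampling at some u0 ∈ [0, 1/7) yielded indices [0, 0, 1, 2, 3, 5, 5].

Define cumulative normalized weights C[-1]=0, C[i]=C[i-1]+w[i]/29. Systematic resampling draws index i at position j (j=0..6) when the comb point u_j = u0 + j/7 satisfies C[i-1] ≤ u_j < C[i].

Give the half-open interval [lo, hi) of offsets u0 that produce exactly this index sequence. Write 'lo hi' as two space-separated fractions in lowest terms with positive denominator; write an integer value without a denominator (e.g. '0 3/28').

C = [7/29, 11/29, 14/29, 19/29, 20/29, 1, 1]
j=0 picked index 0: u0 ∈ [0, 7/29)
j=1 picked index 0: u0 ∈ [-1/7, 20/203)
j=2 picked index 1: u0 ∈ [-9/203, 19/203)
j=3 picked index 2: u0 ∈ [-10/203, 11/203)
j=4 picked index 3: u0 ∈ [-18/203, 17/203)
j=5 picked index 5: u0 ∈ [-5/203, 2/7)
j=6 picked index 5: u0 ∈ [-34/203, 1/7)
intersection: [0, 11/203)

0 11/203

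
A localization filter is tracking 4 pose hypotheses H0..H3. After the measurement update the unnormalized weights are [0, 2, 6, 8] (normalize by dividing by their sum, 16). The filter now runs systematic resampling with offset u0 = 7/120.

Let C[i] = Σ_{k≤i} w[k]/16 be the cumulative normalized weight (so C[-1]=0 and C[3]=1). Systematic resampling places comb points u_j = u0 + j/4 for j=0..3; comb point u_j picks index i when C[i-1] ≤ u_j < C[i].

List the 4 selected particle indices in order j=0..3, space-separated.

C = [0, 1/8, 1/2, 1]
j=0: u_0=7/120 ∈ [0, 1/8) → index 1
j=1: u_1=37/120 ∈ [1/8, 1/2) → index 2
j=2: u_2=67/120 ∈ [1/2, 1) → index 3
j=3: u_3=97/120 ∈ [1/2, 1) → index 3

1 2 3 3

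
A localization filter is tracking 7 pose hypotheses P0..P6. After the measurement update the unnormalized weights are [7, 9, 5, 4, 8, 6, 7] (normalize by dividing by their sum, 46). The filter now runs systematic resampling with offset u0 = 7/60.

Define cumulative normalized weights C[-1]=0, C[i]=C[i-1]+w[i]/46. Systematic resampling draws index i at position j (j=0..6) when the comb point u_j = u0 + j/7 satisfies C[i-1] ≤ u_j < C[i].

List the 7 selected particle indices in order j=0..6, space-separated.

0 1 2 4 4 5 6

C = [7/46, 8/23, 21/46, 25/46, 33/46, 39/46, 1]
j=0: u_0=7/60 ∈ [0, 7/46) → index 0
j=1: u_1=109/420 ∈ [7/46, 8/23) → index 1
j=2: u_2=169/420 ∈ [8/23, 21/46) → index 2
j=3: u_3=229/420 ∈ [25/46, 33/46) → index 4
j=4: u_4=289/420 ∈ [25/46, 33/46) → index 4
j=5: u_5=349/420 ∈ [33/46, 39/46) → index 5
j=6: u_6=409/420 ∈ [39/46, 1) → index 6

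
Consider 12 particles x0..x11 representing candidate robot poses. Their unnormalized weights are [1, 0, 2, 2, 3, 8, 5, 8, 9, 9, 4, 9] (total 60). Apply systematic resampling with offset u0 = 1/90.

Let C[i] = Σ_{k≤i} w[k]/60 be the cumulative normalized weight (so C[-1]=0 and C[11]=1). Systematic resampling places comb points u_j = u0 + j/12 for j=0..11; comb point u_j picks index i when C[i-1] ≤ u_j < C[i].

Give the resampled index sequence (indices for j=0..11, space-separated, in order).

C = [1/60, 1/60, 1/20, 1/12, 2/15, 4/15, 7/20, 29/60, 19/30, 47/60, 17/20, 1]
j=0: u_0=1/90 ∈ [0, 1/60) → index 0
j=1: u_1=17/180 ∈ [1/12, 2/15) → index 4
j=2: u_2=8/45 ∈ [2/15, 4/15) → index 5
j=3: u_3=47/180 ∈ [2/15, 4/15) → index 5
j=4: u_4=31/90 ∈ [4/15, 7/20) → index 6
j=5: u_5=77/180 ∈ [7/20, 29/60) → index 7
j=6: u_6=23/45 ∈ [29/60, 19/30) → index 8
j=7: u_7=107/180 ∈ [29/60, 19/30) → index 8
j=8: u_8=61/90 ∈ [19/30, 47/60) → index 9
j=9: u_9=137/180 ∈ [19/30, 47/60) → index 9
j=10: u_10=38/45 ∈ [47/60, 17/20) → index 10
j=11: u_11=167/180 ∈ [17/20, 1) → index 11

0 4 5 5 6 7 8 8 9 9 10 11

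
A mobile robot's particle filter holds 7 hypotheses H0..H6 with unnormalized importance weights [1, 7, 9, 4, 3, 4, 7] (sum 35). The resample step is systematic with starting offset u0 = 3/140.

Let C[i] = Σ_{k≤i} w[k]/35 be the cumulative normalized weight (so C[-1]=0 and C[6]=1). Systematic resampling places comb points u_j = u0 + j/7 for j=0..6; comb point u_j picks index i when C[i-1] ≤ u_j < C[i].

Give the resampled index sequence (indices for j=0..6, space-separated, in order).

C = [1/35, 8/35, 17/35, 3/5, 24/35, 4/5, 1]
j=0: u_0=3/140 ∈ [0, 1/35) → index 0
j=1: u_1=23/140 ∈ [1/35, 8/35) → index 1
j=2: u_2=43/140 ∈ [8/35, 17/35) → index 2
j=3: u_3=9/20 ∈ [8/35, 17/35) → index 2
j=4: u_4=83/140 ∈ [17/35, 3/5) → index 3
j=5: u_5=103/140 ∈ [24/35, 4/5) → index 5
j=6: u_6=123/140 ∈ [4/5, 1) → index 6

0 1 2 2 3 5 6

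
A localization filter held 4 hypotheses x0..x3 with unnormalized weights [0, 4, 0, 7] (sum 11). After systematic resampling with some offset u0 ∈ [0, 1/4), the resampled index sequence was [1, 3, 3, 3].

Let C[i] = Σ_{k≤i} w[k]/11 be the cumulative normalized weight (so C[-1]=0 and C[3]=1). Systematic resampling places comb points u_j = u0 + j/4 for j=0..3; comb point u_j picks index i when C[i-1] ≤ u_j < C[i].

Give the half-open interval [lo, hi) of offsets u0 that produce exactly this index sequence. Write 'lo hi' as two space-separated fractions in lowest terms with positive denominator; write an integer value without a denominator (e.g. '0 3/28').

5/44 1/4

C = [0, 4/11, 4/11, 1]
j=0 picked index 1: u0 ∈ [0, 4/11)
j=1 picked index 3: u0 ∈ [5/44, 3/4)
j=2 picked index 3: u0 ∈ [-3/22, 1/2)
j=3 picked index 3: u0 ∈ [-17/44, 1/4)
intersection: [5/44, 1/4)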